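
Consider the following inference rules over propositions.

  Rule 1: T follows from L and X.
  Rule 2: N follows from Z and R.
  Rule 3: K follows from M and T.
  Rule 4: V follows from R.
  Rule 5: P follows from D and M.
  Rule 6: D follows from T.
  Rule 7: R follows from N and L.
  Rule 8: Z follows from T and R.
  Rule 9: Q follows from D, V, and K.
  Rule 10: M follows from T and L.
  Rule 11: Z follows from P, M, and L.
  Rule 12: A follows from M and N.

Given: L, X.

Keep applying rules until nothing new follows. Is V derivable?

V would need R (Rule 4), but R is never established.

No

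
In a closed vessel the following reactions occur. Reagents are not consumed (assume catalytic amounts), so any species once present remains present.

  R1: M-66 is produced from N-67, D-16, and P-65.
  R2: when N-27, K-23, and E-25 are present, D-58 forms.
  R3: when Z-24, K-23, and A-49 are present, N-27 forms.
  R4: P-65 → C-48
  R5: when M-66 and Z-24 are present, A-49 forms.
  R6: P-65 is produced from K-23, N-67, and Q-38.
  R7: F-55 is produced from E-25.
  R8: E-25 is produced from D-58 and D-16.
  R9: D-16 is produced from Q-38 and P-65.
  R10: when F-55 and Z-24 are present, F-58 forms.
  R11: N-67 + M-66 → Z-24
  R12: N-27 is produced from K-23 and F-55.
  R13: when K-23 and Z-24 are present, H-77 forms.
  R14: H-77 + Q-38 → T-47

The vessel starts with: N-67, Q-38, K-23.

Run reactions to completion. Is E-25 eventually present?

No

E-25 would need D-58 and D-16 (R8), but D-58 never forms.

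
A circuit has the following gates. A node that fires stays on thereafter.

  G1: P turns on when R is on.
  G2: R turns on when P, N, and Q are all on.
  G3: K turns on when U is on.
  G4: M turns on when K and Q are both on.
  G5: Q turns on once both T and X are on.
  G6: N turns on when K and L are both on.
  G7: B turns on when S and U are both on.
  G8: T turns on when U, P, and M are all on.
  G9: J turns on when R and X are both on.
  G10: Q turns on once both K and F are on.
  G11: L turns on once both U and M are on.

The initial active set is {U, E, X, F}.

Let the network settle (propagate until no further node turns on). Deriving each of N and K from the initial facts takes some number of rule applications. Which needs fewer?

K

K: U is on, so K turns on (G3). [1 rule application]
N: U is on, so K turns on (G3). G10: K and F on → Q on. G4: K and Q on → M on. G11: U and M on → L on. K and L are on, so N turns on (G6). [5 rule applications]
K needs fewer.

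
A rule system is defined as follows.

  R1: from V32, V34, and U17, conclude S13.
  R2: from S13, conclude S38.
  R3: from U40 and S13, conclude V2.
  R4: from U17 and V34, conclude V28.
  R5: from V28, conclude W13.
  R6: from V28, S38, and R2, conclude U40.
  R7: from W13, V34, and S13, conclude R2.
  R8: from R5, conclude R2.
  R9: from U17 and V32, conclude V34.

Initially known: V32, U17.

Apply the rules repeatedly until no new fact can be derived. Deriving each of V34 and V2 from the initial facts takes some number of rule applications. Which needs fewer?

V34: From U17 and V32, R9 gives V34. [1 rule application]
V2: U17 and V32 hold, so V34 follows (R9). From V32, V34, and U17, R1 gives S13. U17 and V34 hold, so V28 follows (R4). V28 holds, so W13 follows (R5). From S13, R2 gives S38. From W13, V34, and S13, R7 gives R2. From V28, S38, and R2, R6 gives U40. U40 and S13 hold, so V2 follows (R3). [8 rule applications]
V34 needs fewer.

V34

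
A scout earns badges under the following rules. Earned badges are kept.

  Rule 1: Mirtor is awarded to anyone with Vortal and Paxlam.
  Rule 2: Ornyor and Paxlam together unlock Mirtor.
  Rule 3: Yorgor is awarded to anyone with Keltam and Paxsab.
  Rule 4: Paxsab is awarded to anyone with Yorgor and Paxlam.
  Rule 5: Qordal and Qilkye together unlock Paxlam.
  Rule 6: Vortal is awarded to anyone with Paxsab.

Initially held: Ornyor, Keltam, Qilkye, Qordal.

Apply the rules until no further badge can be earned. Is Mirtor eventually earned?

With Qordal and Qilkye, Paxlam is earned (Rule 5).
With Ornyor and Paxlam, Mirtor is earned (Rule 2).

Yes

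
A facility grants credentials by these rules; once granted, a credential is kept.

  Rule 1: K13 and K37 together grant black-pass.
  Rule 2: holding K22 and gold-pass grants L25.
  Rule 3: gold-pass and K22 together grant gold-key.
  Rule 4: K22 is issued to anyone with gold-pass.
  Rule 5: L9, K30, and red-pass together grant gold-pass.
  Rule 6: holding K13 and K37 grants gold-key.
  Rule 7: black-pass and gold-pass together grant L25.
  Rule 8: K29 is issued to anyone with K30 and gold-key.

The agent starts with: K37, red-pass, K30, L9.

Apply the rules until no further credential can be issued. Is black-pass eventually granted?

black-pass would need K13 and K37 (Rule 1), but K13 is never granted.

No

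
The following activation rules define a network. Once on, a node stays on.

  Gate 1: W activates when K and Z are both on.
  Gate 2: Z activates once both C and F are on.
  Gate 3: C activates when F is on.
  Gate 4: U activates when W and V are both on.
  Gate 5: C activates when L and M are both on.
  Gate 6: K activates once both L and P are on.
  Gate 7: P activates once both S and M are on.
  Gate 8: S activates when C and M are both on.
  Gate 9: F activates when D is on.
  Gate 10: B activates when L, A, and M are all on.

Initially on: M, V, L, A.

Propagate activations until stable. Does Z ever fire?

No

Z would need C and F (Gate 2), but F never turns on.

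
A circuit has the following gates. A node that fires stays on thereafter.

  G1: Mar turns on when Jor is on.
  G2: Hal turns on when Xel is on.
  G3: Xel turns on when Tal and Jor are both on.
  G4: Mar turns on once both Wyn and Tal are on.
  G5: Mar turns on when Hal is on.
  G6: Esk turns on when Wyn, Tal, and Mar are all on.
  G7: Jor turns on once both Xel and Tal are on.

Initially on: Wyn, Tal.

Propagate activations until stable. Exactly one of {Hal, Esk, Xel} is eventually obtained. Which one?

G4: Wyn and Tal on → Mar on.
Wyn, Tal, and Mar are on, so Esk turns on (G6).
Hal would need Xel (G2), but Xel never turns on. Xel would need Tal and Jor (G3), but Jor never turns on.

Esk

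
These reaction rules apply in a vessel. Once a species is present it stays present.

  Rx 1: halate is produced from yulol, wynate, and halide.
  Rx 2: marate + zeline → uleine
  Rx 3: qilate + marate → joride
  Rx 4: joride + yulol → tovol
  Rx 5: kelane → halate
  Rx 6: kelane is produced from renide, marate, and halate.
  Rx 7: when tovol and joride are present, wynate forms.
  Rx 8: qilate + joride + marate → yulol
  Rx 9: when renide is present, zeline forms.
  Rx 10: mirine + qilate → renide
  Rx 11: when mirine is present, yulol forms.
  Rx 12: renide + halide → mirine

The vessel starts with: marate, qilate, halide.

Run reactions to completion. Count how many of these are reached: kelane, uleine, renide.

kelane would need renide, marate, and halate (Rx 6), but renide never forms.
uleine would need marate and zeline (Rx 2), but zeline never forms.
renide would need mirine and qilate (Rx 10), but mirine never forms.
None of the 3 are reached.

0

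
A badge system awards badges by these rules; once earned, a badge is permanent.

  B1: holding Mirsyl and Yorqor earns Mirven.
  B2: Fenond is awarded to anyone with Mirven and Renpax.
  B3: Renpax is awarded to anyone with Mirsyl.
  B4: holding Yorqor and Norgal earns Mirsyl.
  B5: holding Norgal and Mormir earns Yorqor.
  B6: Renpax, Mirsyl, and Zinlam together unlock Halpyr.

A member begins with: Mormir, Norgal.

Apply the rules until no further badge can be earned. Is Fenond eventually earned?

Yes

With Norgal and Mormir, Yorqor is earned (B5).
With Yorqor and Norgal, Mirsyl is earned (B4).
With Mirsyl, Renpax is earned (B3).
With Mirsyl and Yorqor, Mirven is earned (B1).
With Mirven and Renpax, Fenond is earned (B2).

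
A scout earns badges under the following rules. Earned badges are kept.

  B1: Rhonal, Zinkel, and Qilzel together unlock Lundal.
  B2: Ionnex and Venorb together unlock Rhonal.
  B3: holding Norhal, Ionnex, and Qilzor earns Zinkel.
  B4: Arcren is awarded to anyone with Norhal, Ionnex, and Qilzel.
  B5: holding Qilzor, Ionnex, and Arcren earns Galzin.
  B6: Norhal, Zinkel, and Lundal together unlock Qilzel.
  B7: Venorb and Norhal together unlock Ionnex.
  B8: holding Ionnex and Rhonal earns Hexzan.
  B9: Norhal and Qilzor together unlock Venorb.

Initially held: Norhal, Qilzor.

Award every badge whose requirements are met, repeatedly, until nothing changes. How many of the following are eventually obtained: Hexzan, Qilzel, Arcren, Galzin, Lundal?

With Norhal and Qilzor, Venorb is earned (B9).
With Venorb and Norhal, Ionnex is earned (B7).
With Ionnex and Venorb, Rhonal is earned (B2).
With Ionnex and Rhonal, Hexzan is earned (B8).
Hexzan: reached.
Qilzel would need Norhal, Zinkel, and Lundal (B6), but Lundal is never earned.
Arcren would need Norhal, Ionnex, and Qilzel (B4), but Qilzel is never earned.
Galzin would need Qilzor, Ionnex, and Arcren (B5), but Arcren is never earned.
Lundal would need Rhonal, Zinkel, and Qilzel (B1), but Qilzel is never earned.
Reached: Hexzan — 1 of the 5.

1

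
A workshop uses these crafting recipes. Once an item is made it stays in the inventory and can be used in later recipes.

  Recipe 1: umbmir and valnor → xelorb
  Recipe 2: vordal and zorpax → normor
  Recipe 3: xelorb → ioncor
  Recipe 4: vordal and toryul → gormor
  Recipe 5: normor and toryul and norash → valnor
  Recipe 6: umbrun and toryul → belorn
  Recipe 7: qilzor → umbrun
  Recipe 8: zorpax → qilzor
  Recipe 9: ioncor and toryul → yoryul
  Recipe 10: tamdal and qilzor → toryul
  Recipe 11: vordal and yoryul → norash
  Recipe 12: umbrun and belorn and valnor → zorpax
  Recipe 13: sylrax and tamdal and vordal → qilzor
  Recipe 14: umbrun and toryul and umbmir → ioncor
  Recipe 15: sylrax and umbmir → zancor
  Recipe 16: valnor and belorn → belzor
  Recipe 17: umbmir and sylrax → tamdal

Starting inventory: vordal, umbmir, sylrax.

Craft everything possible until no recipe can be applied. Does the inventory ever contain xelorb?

xelorb would need umbmir and valnor (Recipe 1), but valnor is never obtained.

No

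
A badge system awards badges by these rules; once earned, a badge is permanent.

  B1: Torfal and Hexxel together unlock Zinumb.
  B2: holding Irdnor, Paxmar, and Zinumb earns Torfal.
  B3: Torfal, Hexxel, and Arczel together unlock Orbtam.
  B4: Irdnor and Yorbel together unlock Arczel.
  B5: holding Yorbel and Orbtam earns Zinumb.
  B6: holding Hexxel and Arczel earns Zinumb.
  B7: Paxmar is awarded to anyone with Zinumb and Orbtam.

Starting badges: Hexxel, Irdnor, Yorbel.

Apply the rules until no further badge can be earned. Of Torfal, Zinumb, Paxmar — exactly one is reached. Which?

Zinumb

With Irdnor and Yorbel, Arczel is earned (B4).
With Hexxel and Arczel, Zinumb is earned (B6).
Paxmar would need Zinumb and Orbtam (B7), but Orbtam is never earned. Torfal would need Irdnor, Paxmar, and Zinumb (B2), but Paxmar is never earned.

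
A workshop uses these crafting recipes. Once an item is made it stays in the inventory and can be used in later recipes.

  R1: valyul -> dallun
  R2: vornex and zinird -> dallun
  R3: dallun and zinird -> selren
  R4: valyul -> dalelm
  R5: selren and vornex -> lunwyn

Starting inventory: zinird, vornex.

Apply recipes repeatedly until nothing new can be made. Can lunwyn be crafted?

vornex and zinird -> dallun (R2).
dallun and zinird -> selren (R3).
selren and vornex -> lunwyn (R5).

Yes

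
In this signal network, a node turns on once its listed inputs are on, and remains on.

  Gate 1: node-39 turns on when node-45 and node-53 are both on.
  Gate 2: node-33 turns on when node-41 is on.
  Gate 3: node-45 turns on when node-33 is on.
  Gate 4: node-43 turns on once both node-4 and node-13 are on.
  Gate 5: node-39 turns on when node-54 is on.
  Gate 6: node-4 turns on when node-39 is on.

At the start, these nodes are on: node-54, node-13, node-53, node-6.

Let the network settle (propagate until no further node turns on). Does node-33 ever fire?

No

node-33 would need node-41 (Gate 2), but node-41 never turns on.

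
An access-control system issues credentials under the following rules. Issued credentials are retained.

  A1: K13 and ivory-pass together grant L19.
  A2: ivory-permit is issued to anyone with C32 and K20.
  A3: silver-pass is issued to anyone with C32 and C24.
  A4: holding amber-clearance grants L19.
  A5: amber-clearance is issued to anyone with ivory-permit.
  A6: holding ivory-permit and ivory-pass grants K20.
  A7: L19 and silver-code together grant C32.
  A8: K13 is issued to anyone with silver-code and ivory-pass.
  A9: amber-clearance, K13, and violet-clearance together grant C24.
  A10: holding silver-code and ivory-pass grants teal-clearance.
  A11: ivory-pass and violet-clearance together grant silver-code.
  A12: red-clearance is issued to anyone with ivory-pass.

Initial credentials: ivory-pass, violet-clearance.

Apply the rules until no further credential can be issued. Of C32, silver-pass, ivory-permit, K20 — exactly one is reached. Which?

Holding ivory-pass and violet-clearance grants silver-code (A11).
Holding silver-code and ivory-pass grants K13 (A8).
Holding K13 and ivory-pass grants L19 (A1).
Holding L19 and silver-code grants C32 (A7).
K20 would need ivory-permit and ivory-pass (A6), but ivory-permit is never granted. silver-pass would need C32 and C24 (A3), but C24 is never granted. ivory-permit would need C32 and K20 (A2), but K20 is never granted.

C32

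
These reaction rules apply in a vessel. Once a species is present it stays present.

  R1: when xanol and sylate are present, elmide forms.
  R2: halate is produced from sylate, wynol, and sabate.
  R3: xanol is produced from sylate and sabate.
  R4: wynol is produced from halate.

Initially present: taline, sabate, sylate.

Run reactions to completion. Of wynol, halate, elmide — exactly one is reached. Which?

elmide

sylate and sabate present → xanol forms (R3).
xanol and sylate present → elmide forms (R1).
halate would need sylate, wynol, and sabate (R2), but wynol never forms. wynol would need halate (R4), but halate never forms.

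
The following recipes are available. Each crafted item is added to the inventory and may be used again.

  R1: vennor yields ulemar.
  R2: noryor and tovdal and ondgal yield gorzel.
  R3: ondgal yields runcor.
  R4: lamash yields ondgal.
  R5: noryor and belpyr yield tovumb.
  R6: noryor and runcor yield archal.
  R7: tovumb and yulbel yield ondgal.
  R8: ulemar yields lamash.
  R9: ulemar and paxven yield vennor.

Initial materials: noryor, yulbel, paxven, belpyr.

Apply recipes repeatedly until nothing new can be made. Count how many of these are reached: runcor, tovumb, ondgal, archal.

Using R5, noryor and belpyr make tovumb.
Using R7, tovumb and yulbel make ondgal.
Using R3, ondgal makes runcor.
noryor and runcor → archal (R6).
runcor: reached.
tovumb: reached.
ondgal: reached.
archal: reached.
All 4 are reached.

4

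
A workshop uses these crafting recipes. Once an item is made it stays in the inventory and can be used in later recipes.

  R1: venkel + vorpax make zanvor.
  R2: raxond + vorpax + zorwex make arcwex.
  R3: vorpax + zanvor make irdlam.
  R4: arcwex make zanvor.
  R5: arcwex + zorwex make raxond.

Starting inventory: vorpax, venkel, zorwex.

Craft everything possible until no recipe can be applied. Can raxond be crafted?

raxond would need arcwex and zorwex (R5), but arcwex is never obtained.

No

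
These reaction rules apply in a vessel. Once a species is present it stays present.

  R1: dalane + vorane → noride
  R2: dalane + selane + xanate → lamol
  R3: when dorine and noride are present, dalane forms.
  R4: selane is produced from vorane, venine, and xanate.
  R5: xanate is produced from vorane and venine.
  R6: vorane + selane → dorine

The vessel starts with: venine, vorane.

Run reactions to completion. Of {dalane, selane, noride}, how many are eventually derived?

1

vorane and venine present → xanate forms (R5).
vorane, venine, and xanate present → selane forms (R4).
dalane would need dorine and noride (R3), but noride never forms.
selane: reached.
noride would need dalane and vorane (R1), but dalane never forms.
Reached: selane — 1 of the 3.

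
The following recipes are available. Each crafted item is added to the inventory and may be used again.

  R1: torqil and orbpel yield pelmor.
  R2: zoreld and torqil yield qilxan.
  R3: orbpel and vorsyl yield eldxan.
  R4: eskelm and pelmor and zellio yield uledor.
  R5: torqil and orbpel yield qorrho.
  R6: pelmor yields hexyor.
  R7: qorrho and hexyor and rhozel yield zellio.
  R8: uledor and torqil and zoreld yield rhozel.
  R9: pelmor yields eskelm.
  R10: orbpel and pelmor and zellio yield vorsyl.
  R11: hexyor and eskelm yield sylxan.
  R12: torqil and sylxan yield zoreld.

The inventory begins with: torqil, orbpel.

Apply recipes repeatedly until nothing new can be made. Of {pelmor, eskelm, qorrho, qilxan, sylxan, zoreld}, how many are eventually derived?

torqil and orbpel → pelmor (R1).
torqil and orbpel → qorrho (R5).
Using R9, pelmor makes eskelm.
pelmor → hexyor (R6).
Using R11, hexyor and eskelm make sylxan.
Using R12, torqil and sylxan make zoreld.
Using R2, zoreld and torqil make qilxan.
pelmor: reached.
eskelm: reached.
qorrho: reached.
qilxan: reached.
sylxan: reached.
zoreld: reached.
All 6 are reached.

6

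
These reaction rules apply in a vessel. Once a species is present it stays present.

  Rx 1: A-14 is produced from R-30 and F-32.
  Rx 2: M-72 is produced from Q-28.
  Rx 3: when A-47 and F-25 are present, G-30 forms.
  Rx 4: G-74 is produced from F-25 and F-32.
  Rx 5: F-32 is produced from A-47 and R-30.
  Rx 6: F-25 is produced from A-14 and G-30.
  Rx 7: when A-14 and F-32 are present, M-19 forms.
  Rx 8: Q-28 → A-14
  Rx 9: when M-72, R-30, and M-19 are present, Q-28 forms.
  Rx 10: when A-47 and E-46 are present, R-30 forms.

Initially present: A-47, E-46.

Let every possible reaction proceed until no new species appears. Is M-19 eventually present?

A-47 and E-46 present → R-30 forms (Rx 10).
A-47 and R-30 present → F-32 forms (Rx 5).
R-30 and F-32 present → A-14 forms (Rx 1).
A-14 and F-32 present → M-19 forms (Rx 7).

Yes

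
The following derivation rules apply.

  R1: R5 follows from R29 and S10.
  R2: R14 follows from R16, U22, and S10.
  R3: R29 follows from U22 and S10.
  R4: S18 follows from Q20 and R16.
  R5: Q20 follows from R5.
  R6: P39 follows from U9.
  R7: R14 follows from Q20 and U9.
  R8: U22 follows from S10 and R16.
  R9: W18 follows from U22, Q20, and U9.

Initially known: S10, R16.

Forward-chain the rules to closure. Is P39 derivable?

P39 would need U9 (R6), but U9 is never established.

No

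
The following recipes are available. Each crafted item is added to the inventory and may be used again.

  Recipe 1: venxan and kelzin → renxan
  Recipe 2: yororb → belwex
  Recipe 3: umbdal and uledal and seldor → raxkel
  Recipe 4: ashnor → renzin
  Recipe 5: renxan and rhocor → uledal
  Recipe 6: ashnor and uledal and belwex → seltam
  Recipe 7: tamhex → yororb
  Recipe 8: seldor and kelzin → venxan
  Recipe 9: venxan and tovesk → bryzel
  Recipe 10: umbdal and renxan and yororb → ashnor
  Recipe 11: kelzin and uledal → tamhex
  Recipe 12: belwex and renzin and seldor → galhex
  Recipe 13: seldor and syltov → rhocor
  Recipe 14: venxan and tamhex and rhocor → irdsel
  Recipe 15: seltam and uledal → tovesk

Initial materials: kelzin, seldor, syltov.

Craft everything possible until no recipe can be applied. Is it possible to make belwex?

seldor and syltov → rhocor (Recipe 13).
seldor and kelzin → venxan (Recipe 8).
Using Recipe 1, venxan and kelzin make renxan.
Using Recipe 5, renxan and rhocor make uledal.
kelzin and uledal → tamhex (Recipe 11).
tamhex → yororb (Recipe 7).
yororb → belwex (Recipe 2).

Yes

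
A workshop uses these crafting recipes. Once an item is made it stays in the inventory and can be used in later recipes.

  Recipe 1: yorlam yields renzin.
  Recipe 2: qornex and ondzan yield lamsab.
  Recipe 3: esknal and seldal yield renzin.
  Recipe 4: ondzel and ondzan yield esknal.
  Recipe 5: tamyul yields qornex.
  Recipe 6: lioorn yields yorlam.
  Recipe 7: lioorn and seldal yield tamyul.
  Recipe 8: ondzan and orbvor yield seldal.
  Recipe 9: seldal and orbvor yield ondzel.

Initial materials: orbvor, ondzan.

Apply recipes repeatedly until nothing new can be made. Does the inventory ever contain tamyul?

tamyul would need lioorn and seldal (Recipe 7), but lioorn is never obtained.

No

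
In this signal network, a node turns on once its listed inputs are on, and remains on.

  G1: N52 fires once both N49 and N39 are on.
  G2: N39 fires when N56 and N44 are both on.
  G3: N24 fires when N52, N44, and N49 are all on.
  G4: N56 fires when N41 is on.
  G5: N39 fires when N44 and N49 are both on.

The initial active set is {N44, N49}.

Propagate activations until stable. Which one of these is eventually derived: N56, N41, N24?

N24

G5: N44 and N49 on → N39 on.
N49 and N39 are on, so N52 fires (G1).
N52, N44, and N49 are on, so N24 fires (G3).
No rule produces N41, and it is not given. N56 would need N41 (G4), but N41 never turns on.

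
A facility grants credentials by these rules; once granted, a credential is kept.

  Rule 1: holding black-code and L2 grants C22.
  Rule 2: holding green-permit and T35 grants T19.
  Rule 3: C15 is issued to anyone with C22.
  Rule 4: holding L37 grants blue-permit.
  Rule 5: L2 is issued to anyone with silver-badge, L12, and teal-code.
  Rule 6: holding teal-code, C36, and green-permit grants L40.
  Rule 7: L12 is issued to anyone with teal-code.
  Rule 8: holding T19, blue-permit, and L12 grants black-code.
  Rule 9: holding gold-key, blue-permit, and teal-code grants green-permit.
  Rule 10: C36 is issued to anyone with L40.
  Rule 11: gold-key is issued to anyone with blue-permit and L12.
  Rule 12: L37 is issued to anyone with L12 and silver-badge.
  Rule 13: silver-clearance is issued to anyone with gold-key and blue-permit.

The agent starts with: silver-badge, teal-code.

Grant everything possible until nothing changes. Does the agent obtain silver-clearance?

Yes

Holding teal-code grants L12 (Rule 7).
Holding L12 and silver-badge grants L37 (Rule 12).
Holding L37 grants blue-permit (Rule 4).
Holding blue-permit and L12 grants gold-key (Rule 11).
Holding gold-key and blue-permit grants silver-clearance (Rule 13).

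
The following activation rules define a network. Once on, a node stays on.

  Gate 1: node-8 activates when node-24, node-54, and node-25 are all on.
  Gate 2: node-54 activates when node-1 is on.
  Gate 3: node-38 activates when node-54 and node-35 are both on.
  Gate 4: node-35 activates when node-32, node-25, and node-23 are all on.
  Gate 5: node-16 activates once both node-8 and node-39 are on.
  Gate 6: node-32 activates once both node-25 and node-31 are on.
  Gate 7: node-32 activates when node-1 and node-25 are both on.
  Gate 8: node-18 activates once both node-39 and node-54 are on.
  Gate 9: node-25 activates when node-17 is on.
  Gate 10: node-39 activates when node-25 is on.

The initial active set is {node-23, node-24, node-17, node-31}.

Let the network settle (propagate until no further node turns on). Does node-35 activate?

Gate 9: node-17 on → node-25 on.
node-25 and node-31 are on, so node-32 activates (Gate 6).
Gate 4: node-32, node-25, and node-23 on → node-35 on.

Yes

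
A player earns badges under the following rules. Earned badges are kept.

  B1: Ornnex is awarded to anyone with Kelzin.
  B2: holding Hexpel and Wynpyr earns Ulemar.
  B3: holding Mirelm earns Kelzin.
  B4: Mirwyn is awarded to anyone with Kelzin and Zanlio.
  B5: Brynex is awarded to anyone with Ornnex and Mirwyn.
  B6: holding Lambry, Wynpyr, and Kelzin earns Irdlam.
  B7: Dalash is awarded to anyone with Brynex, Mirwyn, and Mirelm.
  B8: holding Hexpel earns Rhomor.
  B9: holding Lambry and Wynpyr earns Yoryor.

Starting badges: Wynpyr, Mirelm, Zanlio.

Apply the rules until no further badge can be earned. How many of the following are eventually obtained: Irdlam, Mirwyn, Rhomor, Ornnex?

2

With Mirelm, Kelzin is earned (B3).
With Kelzin, Ornnex is earned (B1).
With Kelzin and Zanlio, Mirwyn is earned (B4).
Irdlam would need Lambry, Wynpyr, and Kelzin (B6), but Lambry is never earned.
Mirwyn: reached.
Rhomor would need Hexpel (B8), but Hexpel is never earned.
Ornnex: reached.
Reached: Mirwyn and Ornnex — 2 of the 4.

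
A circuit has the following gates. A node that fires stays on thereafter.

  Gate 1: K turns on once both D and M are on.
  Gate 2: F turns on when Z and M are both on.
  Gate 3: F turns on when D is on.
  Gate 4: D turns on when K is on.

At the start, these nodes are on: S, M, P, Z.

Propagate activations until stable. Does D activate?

No

D would need K (Gate 4), but K never turns on.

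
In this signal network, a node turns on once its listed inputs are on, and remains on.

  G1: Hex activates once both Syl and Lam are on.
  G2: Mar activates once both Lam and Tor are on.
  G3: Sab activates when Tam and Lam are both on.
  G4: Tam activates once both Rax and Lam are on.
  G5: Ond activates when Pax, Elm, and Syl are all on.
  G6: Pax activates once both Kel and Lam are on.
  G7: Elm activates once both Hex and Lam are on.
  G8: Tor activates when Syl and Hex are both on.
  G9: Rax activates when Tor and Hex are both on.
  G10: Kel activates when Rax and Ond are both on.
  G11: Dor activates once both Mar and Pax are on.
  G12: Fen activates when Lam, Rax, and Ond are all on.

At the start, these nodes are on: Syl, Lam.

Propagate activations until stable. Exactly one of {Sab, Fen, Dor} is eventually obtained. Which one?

Sab

Syl and Lam are on, so Hex activates (G1).
Syl and Hex are on, so Tor activates (G8).
Tor and Hex are on, so Rax activates (G9).
G4: Rax and Lam on → Tam on.
Tam and Lam are on, so Sab activates (G3).
Dor would need Mar and Pax (G11), but Pax never turns on. Fen would need Lam, Rax, and Ond (G12), but Ond never turns on.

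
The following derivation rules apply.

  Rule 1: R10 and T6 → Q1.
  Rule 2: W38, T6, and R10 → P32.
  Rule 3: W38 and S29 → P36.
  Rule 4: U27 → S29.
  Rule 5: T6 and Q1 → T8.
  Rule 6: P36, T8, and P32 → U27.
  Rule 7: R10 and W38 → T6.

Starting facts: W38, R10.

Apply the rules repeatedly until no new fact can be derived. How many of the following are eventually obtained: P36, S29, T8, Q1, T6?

From R10 and W38, Rule 7 gives T6.
From R10 and T6, Rule 1 gives Q1.
From T6 and Q1, Rule 5 gives T8.
P36 would need W38 and S29 (Rule 3), but S29 is never established.
S29 would need U27 (Rule 4), but U27 is never established.
T8: reached.
Q1: reached.
T6: reached.
Reached: T8, Q1, and T6 — 3 of the 5.

3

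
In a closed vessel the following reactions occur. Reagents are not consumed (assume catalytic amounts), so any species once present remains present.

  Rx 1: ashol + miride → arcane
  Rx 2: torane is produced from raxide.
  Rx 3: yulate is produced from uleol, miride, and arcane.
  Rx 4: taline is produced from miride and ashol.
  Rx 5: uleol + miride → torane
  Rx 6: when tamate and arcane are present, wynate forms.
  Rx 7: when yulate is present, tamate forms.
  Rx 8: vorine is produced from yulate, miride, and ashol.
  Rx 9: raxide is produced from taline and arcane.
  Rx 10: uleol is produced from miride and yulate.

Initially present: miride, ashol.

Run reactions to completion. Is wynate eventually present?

wynate would need tamate and arcane (Rx 6), but tamate never forms.

No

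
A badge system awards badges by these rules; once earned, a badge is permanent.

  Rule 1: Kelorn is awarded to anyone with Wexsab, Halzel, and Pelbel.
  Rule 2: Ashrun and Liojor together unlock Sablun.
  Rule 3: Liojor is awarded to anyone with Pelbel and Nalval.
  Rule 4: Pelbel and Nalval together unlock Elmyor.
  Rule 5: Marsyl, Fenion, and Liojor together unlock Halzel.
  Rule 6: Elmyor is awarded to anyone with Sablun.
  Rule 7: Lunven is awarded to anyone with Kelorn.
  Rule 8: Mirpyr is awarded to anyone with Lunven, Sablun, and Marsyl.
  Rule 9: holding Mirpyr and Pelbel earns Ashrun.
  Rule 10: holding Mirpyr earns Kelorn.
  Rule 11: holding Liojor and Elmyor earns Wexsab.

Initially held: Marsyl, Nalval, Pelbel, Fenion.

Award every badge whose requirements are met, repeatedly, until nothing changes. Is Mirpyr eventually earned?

No

Mirpyr would need Lunven, Sablun, and Marsyl (Rule 8), but Sablun is never earned.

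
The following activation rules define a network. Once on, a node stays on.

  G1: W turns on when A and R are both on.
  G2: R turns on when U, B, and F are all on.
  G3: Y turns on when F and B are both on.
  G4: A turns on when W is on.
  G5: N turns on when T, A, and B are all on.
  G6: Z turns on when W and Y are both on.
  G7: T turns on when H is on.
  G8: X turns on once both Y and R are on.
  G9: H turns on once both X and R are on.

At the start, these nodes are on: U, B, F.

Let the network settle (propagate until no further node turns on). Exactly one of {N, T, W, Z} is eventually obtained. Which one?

G3: F and B on → Y on.
G2: U, B, and F on → R on.
G8: Y and R on → X on.
G9: X and R on → H on.
G7: H on → T on.
Z would need W and Y (G6), but W never turns on. N would need T, A, and B (G5), but A never turns on. W would need A and R (G1), but A never turns on.

T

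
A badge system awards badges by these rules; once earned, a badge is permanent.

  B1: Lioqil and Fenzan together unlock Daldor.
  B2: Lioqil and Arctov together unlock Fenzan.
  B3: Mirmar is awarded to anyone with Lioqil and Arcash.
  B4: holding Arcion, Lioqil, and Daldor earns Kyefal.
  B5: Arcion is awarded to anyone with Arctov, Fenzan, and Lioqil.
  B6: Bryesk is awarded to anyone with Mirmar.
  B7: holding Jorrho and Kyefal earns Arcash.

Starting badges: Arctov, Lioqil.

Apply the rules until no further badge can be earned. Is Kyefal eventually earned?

With Lioqil and Arctov, Fenzan is earned (B2).
With Arctov, Fenzan, and Lioqil, Arcion is earned (B5).
With Lioqil and Fenzan, Daldor is earned (B1).
With Arcion, Lioqil, and Daldor, Kyefal is earned (B4).

Yes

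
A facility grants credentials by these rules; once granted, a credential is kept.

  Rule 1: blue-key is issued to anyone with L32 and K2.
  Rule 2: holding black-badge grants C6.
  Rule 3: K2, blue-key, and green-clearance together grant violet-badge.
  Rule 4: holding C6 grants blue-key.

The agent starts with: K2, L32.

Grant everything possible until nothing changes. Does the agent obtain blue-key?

Yes

Holding L32 and K2 grants blue-key (Rule 1).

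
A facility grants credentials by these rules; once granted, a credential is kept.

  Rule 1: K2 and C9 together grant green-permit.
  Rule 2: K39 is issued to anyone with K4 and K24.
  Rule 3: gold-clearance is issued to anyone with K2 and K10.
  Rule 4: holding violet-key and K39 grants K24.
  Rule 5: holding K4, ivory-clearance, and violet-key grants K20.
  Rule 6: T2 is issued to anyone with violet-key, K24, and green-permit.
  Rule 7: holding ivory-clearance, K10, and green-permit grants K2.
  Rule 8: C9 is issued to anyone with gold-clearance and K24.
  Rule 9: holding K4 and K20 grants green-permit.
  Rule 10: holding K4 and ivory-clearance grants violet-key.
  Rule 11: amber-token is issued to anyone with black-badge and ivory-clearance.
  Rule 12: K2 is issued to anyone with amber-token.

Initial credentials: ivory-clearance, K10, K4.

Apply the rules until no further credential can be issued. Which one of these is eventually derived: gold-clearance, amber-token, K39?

Holding K4 and ivory-clearance grants violet-key (Rule 10).
Holding K4, ivory-clearance, and violet-key grants K20 (Rule 5).
Holding K4 and K20 grants green-permit (Rule 9).
Holding ivory-clearance, K10, and green-permit grants K2 (Rule 7).
Holding K2 and K10 grants gold-clearance (Rule 3).
K39 would need K4 and K24 (Rule 2), but K24 is never granted. amber-token would need black-badge and ivory-clearance (Rule 11), but black-badge is never granted.

gold-clearance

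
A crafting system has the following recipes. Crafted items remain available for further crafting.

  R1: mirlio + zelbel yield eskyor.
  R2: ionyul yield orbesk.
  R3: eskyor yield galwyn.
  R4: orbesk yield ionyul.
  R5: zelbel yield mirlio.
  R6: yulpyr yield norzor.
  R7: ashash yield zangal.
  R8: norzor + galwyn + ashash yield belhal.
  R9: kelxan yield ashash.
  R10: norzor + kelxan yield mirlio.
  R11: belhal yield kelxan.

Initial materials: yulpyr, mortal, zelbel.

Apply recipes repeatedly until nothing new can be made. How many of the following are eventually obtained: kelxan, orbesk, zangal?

0

kelxan would need belhal (R11), but belhal is never obtained.
orbesk would need ionyul (R2), but ionyul is never obtained.
zangal would need ashash (R7), but ashash is never obtained.
None of the 3 are reached.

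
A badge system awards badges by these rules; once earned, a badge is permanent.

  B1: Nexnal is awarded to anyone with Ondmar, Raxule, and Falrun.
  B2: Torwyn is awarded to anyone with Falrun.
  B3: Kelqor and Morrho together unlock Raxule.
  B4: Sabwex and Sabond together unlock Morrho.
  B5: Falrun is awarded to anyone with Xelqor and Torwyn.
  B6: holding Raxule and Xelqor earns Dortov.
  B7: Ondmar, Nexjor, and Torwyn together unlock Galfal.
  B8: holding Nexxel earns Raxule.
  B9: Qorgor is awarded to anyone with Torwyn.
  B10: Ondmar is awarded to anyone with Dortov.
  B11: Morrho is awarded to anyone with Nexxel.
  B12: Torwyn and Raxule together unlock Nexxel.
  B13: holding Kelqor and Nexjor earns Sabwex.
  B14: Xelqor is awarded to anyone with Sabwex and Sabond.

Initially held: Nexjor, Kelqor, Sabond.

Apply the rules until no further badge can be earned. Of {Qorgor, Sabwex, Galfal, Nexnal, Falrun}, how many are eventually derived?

With Kelqor and Nexjor, Sabwex is earned (B13).
Qorgor would need Torwyn (B9), but Torwyn is never earned.
Sabwex: reached.
Galfal would need Ondmar, Nexjor, and Torwyn (B7), but Torwyn is never earned.
Nexnal would need Ondmar, Raxule, and Falrun (B1), but Falrun is never earned.
Falrun would need Xelqor and Torwyn (B5), but Torwyn is never earned.
Reached: Sabwex — 1 of the 5.

1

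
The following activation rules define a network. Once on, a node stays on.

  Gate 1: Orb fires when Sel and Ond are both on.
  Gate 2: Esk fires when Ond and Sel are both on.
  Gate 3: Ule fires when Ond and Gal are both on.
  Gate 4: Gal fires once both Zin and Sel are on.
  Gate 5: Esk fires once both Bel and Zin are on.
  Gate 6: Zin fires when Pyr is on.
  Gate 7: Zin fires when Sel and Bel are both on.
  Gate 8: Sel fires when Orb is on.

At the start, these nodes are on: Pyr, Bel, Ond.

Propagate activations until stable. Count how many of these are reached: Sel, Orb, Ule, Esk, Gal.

1

Pyr is on, so Zin fires (Gate 6).
Gate 5: Bel and Zin on → Esk on.
Sel would need Orb (Gate 8), but Orb never turns on.
Orb would need Sel and Ond (Gate 1), but Sel never turns on.
Ule would need Ond and Gal (Gate 3), but Gal never turns on.
Esk: reached.
Gal would need Zin and Sel (Gate 4), but Sel never turns on.
Reached: Esk — 1 of the 5.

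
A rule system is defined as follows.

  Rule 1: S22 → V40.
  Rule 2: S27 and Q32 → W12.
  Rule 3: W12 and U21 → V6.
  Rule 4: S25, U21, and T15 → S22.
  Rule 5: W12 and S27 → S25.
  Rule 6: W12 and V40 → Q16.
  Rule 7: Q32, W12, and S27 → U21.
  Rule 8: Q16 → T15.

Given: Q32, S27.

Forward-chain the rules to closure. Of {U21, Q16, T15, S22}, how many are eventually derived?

S27 and Q32 hold, so W12 follows (Rule 2).
Q32, W12, and S27 hold, so U21 follows (Rule 7).
U21: reached.
Q16 would need W12 and V40 (Rule 6), but V40 is never established.
T15 would need Q16 (Rule 8), but Q16 is never established.
S22 would need S25, U21, and T15 (Rule 4), but T15 is never established.
Reached: U21 — 1 of the 4.

1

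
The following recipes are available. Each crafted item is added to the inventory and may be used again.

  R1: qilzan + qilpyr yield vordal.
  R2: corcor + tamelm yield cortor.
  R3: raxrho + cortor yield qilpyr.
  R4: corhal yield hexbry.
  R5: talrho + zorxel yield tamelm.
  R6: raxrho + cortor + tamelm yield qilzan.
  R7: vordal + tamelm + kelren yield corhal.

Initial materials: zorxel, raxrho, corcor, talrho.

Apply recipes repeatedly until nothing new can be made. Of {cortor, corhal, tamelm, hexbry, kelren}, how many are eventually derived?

talrho + zorxel → tamelm (R5).
corcor + tamelm → cortor (R2).
cortor: reached.
corhal would need vordal, tamelm, and kelren (R7), but kelren is never obtained.
tamelm: reached.
hexbry would need corhal (R4), but corhal is never obtained.
No rule produces kelren, and it is not given.
Reached: cortor and tamelm — 2 of the 5.

2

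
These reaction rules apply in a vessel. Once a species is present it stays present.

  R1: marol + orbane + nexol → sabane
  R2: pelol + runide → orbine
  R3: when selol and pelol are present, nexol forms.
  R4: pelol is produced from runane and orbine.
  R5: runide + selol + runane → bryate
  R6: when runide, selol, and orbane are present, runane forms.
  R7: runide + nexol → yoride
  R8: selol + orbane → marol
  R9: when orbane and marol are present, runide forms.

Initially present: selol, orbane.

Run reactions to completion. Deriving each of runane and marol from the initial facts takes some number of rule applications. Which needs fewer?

marol

marol: selol and orbane present → marol forms (R8). [1 rule application]
runane: selol and orbane present → marol forms (R8). orbane and marol present → runide forms (R9). runide, selol, and orbane present → runane forms (R6). [3 rule applications]
marol needs fewer.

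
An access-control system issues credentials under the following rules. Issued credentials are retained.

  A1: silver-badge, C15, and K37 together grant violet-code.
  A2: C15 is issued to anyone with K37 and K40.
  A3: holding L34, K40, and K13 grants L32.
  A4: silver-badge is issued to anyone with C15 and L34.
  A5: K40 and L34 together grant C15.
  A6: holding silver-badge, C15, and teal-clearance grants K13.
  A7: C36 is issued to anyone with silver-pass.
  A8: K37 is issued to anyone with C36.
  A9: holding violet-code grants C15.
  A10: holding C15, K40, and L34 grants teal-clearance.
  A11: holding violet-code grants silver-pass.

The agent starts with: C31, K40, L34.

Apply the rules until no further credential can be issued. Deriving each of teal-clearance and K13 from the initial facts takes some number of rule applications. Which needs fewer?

teal-clearance

teal-clearance: Holding K40 and L34 grants C15 (A5). Holding C15, K40, and L34 grants teal-clearance (A10). [2 rule applications]
K13: Holding K40 and L34 grants C15 (A5). Holding C15, K40, and L34 grants teal-clearance (A10). Holding C15 and L34 grants silver-badge (A4). Holding silver-badge, C15, and teal-clearance grants K13 (A6). [4 rule applications]
teal-clearance needs fewer.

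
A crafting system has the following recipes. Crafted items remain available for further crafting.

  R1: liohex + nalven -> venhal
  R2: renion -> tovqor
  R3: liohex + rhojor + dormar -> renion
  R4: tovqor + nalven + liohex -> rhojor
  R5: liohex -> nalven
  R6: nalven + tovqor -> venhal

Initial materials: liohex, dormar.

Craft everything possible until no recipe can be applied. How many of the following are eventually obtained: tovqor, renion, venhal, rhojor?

1

liohex -> nalven (R5).
Using R1, liohex and nalven make venhal.
tovqor would need renion (R2), but renion is never obtained.
renion would need liohex, rhojor, and dormar (R3), but rhojor is never obtained.
venhal: reached.
rhojor would need tovqor, nalven, and liohex (R4), but tovqor is never obtained.
Reached: venhal — 1 of the 4.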